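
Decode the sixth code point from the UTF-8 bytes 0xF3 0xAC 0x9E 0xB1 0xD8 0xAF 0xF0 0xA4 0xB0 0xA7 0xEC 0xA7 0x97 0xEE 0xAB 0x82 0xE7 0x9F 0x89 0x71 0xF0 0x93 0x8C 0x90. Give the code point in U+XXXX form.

U+77C9

Offset 0: leading byte 0xF3 = 11110011 → 4-byte char #1 = F3 AC 9E B1.
Offset 4: leading byte 0xD8 = 11011000 → 2-byte char #2 = D8 AF.
Offset 6: leading byte 0xF0 = 11110000 → 4-byte char #3 = F0 A4 B0 A7.
Offset 10: leading byte 0xEC = 11101100 → 3-byte char #4 = EC A7 97.
Offset 13: leading byte 0xEE = 11101110 → 3-byte char #5 = EE AB 82.
Offset 16: leading byte 0xE7 = 11100111 → 3-byte char #6 = E7 9F 89.
Leading byte 0xE7 = 11100111 matches 1110xxxx → 3-byte sequence.
Byte 1: 0xE7 = 11100111, payload 0111 (4 bits).
Byte 2: 0x9F = 10011111 (10xxxxxx ✓), payload 011111.
Byte 3: 0x89 = 10001001 (10xxxxxx ✓), payload 001001.
Concatenate: 0111011111001001 = 0x77C9 (16 bits → U+77C9).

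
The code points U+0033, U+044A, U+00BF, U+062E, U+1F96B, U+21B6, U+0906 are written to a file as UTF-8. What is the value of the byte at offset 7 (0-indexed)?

0xF0

U+0033 → 1-byte form 33 at offsets 0–0.
U+044A → 2-byte form D1 8A at offsets 1–2.
U+00BF → 2-byte form C2 BF at offsets 3–4.
U+062E → 2-byte form D8 AE at offsets 5–6.
U+1F96B → 4-byte form F0 9F A5 AB at offsets 7–10.
Offset 7 falls in char 5's range; it's byte 1 of F0 9F A5 AB = 0xF0.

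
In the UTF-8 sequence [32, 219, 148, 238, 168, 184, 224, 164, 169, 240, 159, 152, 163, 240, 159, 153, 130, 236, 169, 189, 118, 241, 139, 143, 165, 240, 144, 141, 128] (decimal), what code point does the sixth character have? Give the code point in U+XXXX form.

Offset 0: leading byte 0x20 = 00100000 → 1-byte char #1 = 20.
Offset 1: leading byte 0xDB = 11011011 → 2-byte char #2 = DB 94.
Offset 3: leading byte 0xEE = 11101110 → 3-byte char #3 = EE A8 B8.
Offset 6: leading byte 0xE0 = 11100000 → 3-byte char #4 = E0 A4 A9.
Offset 9: leading byte 0xF0 = 11110000 → 4-byte char #5 = F0 9F 98 A3.
Offset 13: leading byte 0xF0 = 11110000 → 4-byte char #6 = F0 9F 99 82.
Leading byte 0xF0 = 11110000 matches 11110xxx → 4-byte sequence.
Byte 1: 0xF0 = 11110000, payload 000 (3 bits).
Byte 2: 0x9F = 10011111 (10xxxxxx ✓), payload 011111.
Byte 3: 0x99 = 10011001 (10xxxxxx ✓), payload 011001.
Byte 4: 0x82 = 10000010 (10xxxxxx ✓), payload 000010.
Concatenate: 000011111011001000010 = 0x1F642 (21 bits → U+1F642).

U+1F642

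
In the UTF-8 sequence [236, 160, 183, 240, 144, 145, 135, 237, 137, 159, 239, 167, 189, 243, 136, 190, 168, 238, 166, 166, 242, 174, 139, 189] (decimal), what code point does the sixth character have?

Offset 0: leading byte 0xEC = 11101100 → 3-byte char #1 = EC A0 B7.
Offset 3: leading byte 0xF0 = 11110000 → 4-byte char #2 = F0 90 91 87.
Offset 7: leading byte 0xED = 11101101 → 3-byte char #3 = ED 89 9F.
Offset 10: leading byte 0xEF = 11101111 → 3-byte char #4 = EF A7 BD.
Offset 13: leading byte 0xF3 = 11110011 → 4-byte char #5 = F3 88 BE A8.
Offset 17: leading byte 0xEE = 11101110 → 3-byte char #6 = EE A6 A6.
Leading byte 0xEE = 11101110 matches 1110xxxx → 3-byte sequence.
Byte 1: 0xEE = 11101110, payload 1110 (4 bits).
Byte 2: 0xA6 = 10100110 (10xxxxxx ✓), payload 100110.
Byte 3: 0xA6 = 10100110 (10xxxxxx ✓), payload 100110.
Concatenate: 1110100110100110 = 0xE9A6 (16 bits → U+E9A6).

U+E9A6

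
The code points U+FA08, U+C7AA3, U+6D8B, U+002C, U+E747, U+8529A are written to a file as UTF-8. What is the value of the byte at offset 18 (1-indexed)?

1-indexed offset 18 is 0-indexed offset 17.
U+FA08 → 3-byte form EF A8 88 at offsets 0–2.
U+C7AA3 → 4-byte form F3 87 AA A3 at offsets 3–6.
U+6D8B → 3-byte form E6 B6 8B at offsets 7–9.
U+002C → 1-byte form 2C at offsets 10–10.
U+E747 → 3-byte form EE 9D 87 at offsets 11–13.
U+8529A → 4-byte form F2 85 8A 9A at offsets 14–17.
Offset 17 falls in char 6's range; it's byte 4 of F2 85 8A 9A = 0x9A.

0x9A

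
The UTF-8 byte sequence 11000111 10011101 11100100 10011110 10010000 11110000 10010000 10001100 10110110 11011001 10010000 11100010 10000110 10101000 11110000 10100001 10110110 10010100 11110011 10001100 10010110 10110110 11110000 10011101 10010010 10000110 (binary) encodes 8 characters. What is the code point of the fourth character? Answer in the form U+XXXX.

U+0650

Offset 0: leading byte 0xC7 = 11000111 → 2-byte char #1 = C7 9D.
Offset 2: leading byte 0xE4 = 11100100 → 3-byte char #2 = E4 9E 90.
Offset 5: leading byte 0xF0 = 11110000 → 4-byte char #3 = F0 90 8C B6.
Offset 9: leading byte 0xD9 = 11011001 → 2-byte char #4 = D9 90.
Leading byte 0xD9 = 11011001 matches 110xxxxx → 2-byte sequence.
Byte 1: 0xD9 = 11011001, payload 11001 (5 bits).
Byte 2: 0x90 = 10010000 (10xxxxxx ✓), payload 010000.
Concatenate: 11001010000 = 0x650 (11 bits → U+0650).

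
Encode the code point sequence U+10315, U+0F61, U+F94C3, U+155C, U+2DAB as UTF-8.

U+10315: 4-byte form → F0 90 8C 95.
U+0F61: 3-byte form → E0 BD A1.
U+F94C3: 4-byte form → F3 B9 93 83.
U+155C: 3-byte form → E1 95 9C.
U+2DAB: 3-byte form → E2 B6 AB.
Concatenated (17 bytes): F0 90 8C 95 E0 BD A1 F3 B9 93 83 E1 95 9C E2 B6 AB.

F0 90 8C 95 E0 BD A1 F3 B9 93 83 E1 95 9C E2 B6 AB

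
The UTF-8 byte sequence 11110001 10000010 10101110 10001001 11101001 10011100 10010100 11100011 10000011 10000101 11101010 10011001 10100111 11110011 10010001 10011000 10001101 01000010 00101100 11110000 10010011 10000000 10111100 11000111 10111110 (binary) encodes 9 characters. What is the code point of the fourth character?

Offset 0: leading byte 0xF1 = 11110001 → 4-byte char #1 = F1 82 AE 89.
Offset 4: leading byte 0xE9 = 11101001 → 3-byte char #2 = E9 9C 94.
Offset 7: leading byte 0xE3 = 11100011 → 3-byte char #3 = E3 83 85.
Offset 10: leading byte 0xEA = 11101010 → 3-byte char #4 = EA 99 A7.
Leading byte 0xEA = 11101010 matches 1110xxxx → 3-byte sequence.
Byte 1: 0xEA = 11101010, payload 1010 (4 bits).
Byte 2: 0x99 = 10011001 (10xxxxxx ✓), payload 011001.
Byte 3: 0xA7 = 10100111 (10xxxxxx ✓), payload 100111.
Concatenate: 1010011001100111 = 0xA667 (16 bits → U+A667).

U+A667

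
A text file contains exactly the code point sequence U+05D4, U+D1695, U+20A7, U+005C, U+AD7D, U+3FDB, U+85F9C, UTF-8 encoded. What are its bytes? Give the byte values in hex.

D7 94 F3 91 9A 95 E2 82 A7 5C EA B5 BD E3 BF 9B F2 85 BE 9C

U+05D4: 2-byte form → D7 94.
U+D1695: 4-byte form → F3 91 9A 95.
U+20A7: 3-byte form → E2 82 A7.
U+005C: 1-byte form → 5C.
U+AD7D: 3-byte form → EA B5 BD.
U+3FDB: 3-byte form → E3 BF 9B.
U+85F9C: 4-byte form → F2 85 BE 9C.
Concatenated (20 bytes): D7 94 F3 91 9A 95 E2 82 A7 5C EA B5 BD E3 BF 9B F2 85 BE 9C.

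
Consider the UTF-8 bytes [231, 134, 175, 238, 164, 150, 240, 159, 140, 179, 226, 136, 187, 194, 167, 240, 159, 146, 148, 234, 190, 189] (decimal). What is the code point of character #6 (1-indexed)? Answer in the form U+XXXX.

Offset 0: leading byte 0xE7 = 11100111 → 3-byte char #1 = E7 86 AF.
Offset 3: leading byte 0xEE = 11101110 → 3-byte char #2 = EE A4 96.
Offset 6: leading byte 0xF0 = 11110000 → 4-byte char #3 = F0 9F 8C B3.
Offset 10: leading byte 0xE2 = 11100010 → 3-byte char #4 = E2 88 BB.
Offset 13: leading byte 0xC2 = 11000010 → 2-byte char #5 = C2 A7.
Offset 15: leading byte 0xF0 = 11110000 → 4-byte char #6 = F0 9F 92 94.
Leading byte 0xF0 = 11110000 matches 11110xxx → 4-byte sequence.
Byte 1: 0xF0 = 11110000, payload 000 (3 bits).
Byte 2: 0x9F = 10011111 (10xxxxxx ✓), payload 011111.
Byte 3: 0x92 = 10010010 (10xxxxxx ✓), payload 010010.
Byte 4: 0x94 = 10010100 (10xxxxxx ✓), payload 010100.
Concatenate: 000011111010010010100 = 0x1F494 (21 bits → U+1F494).

U+1F494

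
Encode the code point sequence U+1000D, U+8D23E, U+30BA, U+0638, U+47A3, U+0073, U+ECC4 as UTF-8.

F0 90 80 8D F2 8D 88 BE E3 82 BA D8 B8 E4 9E A3 73 EE B3 84

U+1000D: 4-byte form → F0 90 80 8D.
U+8D23E: 4-byte form → F2 8D 88 BE.
U+30BA: 3-byte form → E3 82 BA.
U+0638: 2-byte form → D8 B8.
U+47A3: 3-byte form → E4 9E A3.
U+0073: 1-byte form → 73.
U+ECC4: 3-byte form → EE B3 84.
Concatenated (20 bytes): F0 90 80 8D F2 8D 88 BE E3 82 BA D8 B8 E4 9E A3 73 EE B3 84.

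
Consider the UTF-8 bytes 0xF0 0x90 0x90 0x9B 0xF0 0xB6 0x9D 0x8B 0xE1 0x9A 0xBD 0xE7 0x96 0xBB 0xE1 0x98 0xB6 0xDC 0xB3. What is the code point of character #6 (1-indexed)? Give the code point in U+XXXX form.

Offset 0: leading byte 0xF0 = 11110000 → 4-byte char #1 = F0 90 90 9B.
Offset 4: leading byte 0xF0 = 11110000 → 4-byte char #2 = F0 B6 9D 8B.
Offset 8: leading byte 0xE1 = 11100001 → 3-byte char #3 = E1 9A BD.
Offset 11: leading byte 0xE7 = 11100111 → 3-byte char #4 = E7 96 BB.
Offset 14: leading byte 0xE1 = 11100001 → 3-byte char #5 = E1 98 B6.
Offset 17: leading byte 0xDC = 11011100 → 2-byte char #6 = DC B3.
Leading byte 0xDC = 11011100 matches 110xxxxx → 2-byte sequence.
Byte 1: 0xDC = 11011100, payload 11100 (5 bits).
Byte 2: 0xB3 = 10110011 (10xxxxxx ✓), payload 110011.
Concatenate: 11100110011 = 0x733 (11 bits → U+0733).

U+0733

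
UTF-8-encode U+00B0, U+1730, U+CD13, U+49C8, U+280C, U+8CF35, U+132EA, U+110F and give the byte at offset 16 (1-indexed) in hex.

1-indexed offset 16 is 0-indexed offset 15.
U+00B0 → 2-byte form C2 B0 at offsets 0–1.
U+1730 → 3-byte form E1 9C B0 at offsets 2–4.
U+CD13 → 3-byte form EC B4 93 at offsets 5–7.
U+49C8 → 3-byte form E4 A7 88 at offsets 8–10.
U+280C → 3-byte form E2 A0 8C at offsets 11–13.
U+8CF35 → 4-byte form F2 8C BC B5 at offsets 14–17.
Offset 15 falls in char 6's range; it's byte 2 of F2 8C BC B5 = 0x8C.

0x8C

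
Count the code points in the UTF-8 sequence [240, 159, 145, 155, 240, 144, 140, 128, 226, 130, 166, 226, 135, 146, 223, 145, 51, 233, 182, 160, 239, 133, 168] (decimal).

Byte at offset 0: 0xF0 = 11110000 → 4-byte char (#1). Advance 4.
Byte at offset 4: 0xF0 = 11110000 → 4-byte char (#2). Advance 4.
Byte at offset 8: 0xE2 = 11100010 → 3-byte char (#3). Advance 3.
Byte at offset 11: 0xE2 = 11100010 → 3-byte char (#4). Advance 3.
Byte at offset 14: 0xDF = 11011111 → 2-byte char (#5). Advance 2.
Byte at offset 16: 0x33 = 00110011 → 1-byte char (#6). Advance 1.
Byte at offset 17: 0xE9 = 11101001 → 3-byte char (#7). Advance 3.
Byte at offset 20: 0xEF = 11101111 → 3-byte char (#8). Advance 3.
Reached end at offset 23 after 8 code points.

8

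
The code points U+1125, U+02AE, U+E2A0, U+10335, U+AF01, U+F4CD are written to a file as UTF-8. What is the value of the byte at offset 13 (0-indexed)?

U+1125 → 3-byte form E1 84 A5 at offsets 0–2.
U+02AE → 2-byte form CA AE at offsets 3–4.
U+E2A0 → 3-byte form EE 8A A0 at offsets 5–7.
U+10335 → 4-byte form F0 90 8C B5 at offsets 8–11.
U+AF01 → 3-byte form EA BC 81 at offsets 12–14.
Offset 13 falls in char 5's range; it's byte 2 of EA BC 81 = 0xBC.

0xBC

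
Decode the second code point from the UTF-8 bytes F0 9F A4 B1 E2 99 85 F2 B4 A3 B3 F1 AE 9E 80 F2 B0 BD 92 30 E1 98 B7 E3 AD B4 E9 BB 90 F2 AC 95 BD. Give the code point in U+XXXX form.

U+2645

Offset 0: leading byte 0xF0 = 11110000 → 4-byte char #1 = F0 9F A4 B1.
Offset 4: leading byte 0xE2 = 11100010 → 3-byte char #2 = E2 99 85.
Leading byte 0xE2 = 11100010 matches 1110xxxx → 3-byte sequence.
Byte 1: 0xE2 = 11100010, payload 0010 (4 bits).
Byte 2: 0x99 = 10011001 (10xxxxxx ✓), payload 011001.
Byte 3: 0x85 = 10000101 (10xxxxxx ✓), payload 000101.
Concatenate: 0010011001000101 = 0x2645 (16 bits → U+2645).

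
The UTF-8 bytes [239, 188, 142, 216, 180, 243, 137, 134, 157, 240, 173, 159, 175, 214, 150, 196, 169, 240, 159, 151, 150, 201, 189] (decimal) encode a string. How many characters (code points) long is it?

Byte at offset 0: 0xEF = 11101111 → 3-byte char (#1). Advance 3.
Byte at offset 3: 0xD8 = 11011000 → 2-byte char (#2). Advance 2.
Byte at offset 5: 0xF3 = 11110011 → 4-byte char (#3). Advance 4.
Byte at offset 9: 0xF0 = 11110000 → 4-byte char (#4). Advance 4.
Byte at offset 13: 0xD6 = 11010110 → 2-byte char (#5). Advance 2.
Byte at offset 15: 0xC4 = 11000100 → 2-byte char (#6). Advance 2.
Byte at offset 17: 0xF0 = 11110000 → 4-byte char (#7). Advance 4.
Byte at offset 21: 0xC9 = 11001001 → 2-byte char (#8). Advance 2.
Reached end at offset 23 after 8 code points.

8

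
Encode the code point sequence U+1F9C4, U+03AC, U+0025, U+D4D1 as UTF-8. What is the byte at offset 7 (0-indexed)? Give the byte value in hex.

U+1F9C4 → 4-byte form F0 9F A7 84 at offsets 0–3.
U+03AC → 2-byte form CE AC at offsets 4–5.
U+0025 → 1-byte form 25 at offsets 6–6.
U+D4D1 → 3-byte form ED 93 91 at offsets 7–9.
Offset 7 falls in char 4's range; it's byte 1 of ED 93 91 = 0xED.

0xED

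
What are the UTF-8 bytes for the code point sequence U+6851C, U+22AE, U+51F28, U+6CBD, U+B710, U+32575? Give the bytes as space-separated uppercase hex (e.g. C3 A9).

F1 A8 94 9C E2 8A AE F1 91 BC A8 E6 B2 BD EB 9C 90 F0 B2 95 B5

U+6851C: 4-byte form → F1 A8 94 9C.
U+22AE: 3-byte form → E2 8A AE.
U+51F28: 4-byte form → F1 91 BC A8.
U+6CBD: 3-byte form → E6 B2 BD.
U+B710: 3-byte form → EB 9C 90.
U+32575: 4-byte form → F0 B2 95 B5.
Concatenated (21 bytes): F1 A8 94 9C E2 8A AE F1 91 BC A8 E6 B2 BD EB 9C 90 F0 B2 95 B5.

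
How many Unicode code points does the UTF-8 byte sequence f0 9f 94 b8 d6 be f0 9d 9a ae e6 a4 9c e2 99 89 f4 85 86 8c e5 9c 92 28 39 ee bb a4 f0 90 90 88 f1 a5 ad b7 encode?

Byte at offset 0: 0xF0 = 11110000 → 4-byte char (#1). Advance 4.
Byte at offset 4: 0xD6 = 11010110 → 2-byte char (#2). Advance 2.
Byte at offset 6: 0xF0 = 11110000 → 4-byte char (#3). Advance 4.
Byte at offset 10: 0xE6 = 11100110 → 3-byte char (#4). Advance 3.
Byte at offset 13: 0xE2 = 11100010 → 3-byte char (#5). Advance 3.
Byte at offset 16: 0xF4 = 11110100 → 4-byte char (#6). Advance 4.
Byte at offset 20: 0xE5 = 11100101 → 3-byte char (#7). Advance 3.
Byte at offset 23: 0x28 = 00101000 → 1-byte char (#8). Advance 1.
Byte at offset 24: 0x39 = 00111001 → 1-byte char (#9). Advance 1.
Byte at offset 25: 0xEE = 11101110 → 3-byte char (#10). Advance 3.
Byte at offset 28: 0xF0 = 11110000 → 4-byte char (#11). Advance 4.
Byte at offset 32: 0xF1 = 11110001 → 4-byte char (#12). Advance 4.
Reached end at offset 36 after 12 code points.

12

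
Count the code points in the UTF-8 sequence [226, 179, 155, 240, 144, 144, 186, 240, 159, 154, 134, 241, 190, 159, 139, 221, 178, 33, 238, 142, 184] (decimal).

7

Byte at offset 0: 0xE2 = 11100010 → 3-byte char (#1). Advance 3.
Byte at offset 3: 0xF0 = 11110000 → 4-byte char (#2). Advance 4.
Byte at offset 7: 0xF0 = 11110000 → 4-byte char (#3). Advance 4.
Byte at offset 11: 0xF1 = 11110001 → 4-byte char (#4). Advance 4.
Byte at offset 15: 0xDD = 11011101 → 2-byte char (#5). Advance 2.
Byte at offset 17: 0x21 = 00100001 → 1-byte char (#6). Advance 1.
Byte at offset 18: 0xEE = 11101110 → 3-byte char (#7). Advance 3.
Reached end at offset 21 after 7 code points.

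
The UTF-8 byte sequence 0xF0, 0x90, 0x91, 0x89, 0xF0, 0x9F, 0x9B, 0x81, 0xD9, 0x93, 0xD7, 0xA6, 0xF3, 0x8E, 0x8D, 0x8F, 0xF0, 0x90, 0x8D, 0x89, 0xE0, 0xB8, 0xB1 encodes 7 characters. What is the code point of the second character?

Offset 0: leading byte 0xF0 = 11110000 → 4-byte char #1 = F0 90 91 89.
Offset 4: leading byte 0xF0 = 11110000 → 4-byte char #2 = F0 9F 9B 81.
Leading byte 0xF0 = 11110000 matches 11110xxx → 4-byte sequence.
Byte 1: 0xF0 = 11110000, payload 000 (3 bits).
Byte 2: 0x9F = 10011111 (10xxxxxx ✓), payload 011111.
Byte 3: 0x9B = 10011011 (10xxxxxx ✓), payload 011011.
Byte 4: 0x81 = 10000001 (10xxxxxx ✓), payload 000001.
Concatenate: 000011111011011000001 = 0x1F6C1 (21 bits → U+1F6C1).

U+1F6C1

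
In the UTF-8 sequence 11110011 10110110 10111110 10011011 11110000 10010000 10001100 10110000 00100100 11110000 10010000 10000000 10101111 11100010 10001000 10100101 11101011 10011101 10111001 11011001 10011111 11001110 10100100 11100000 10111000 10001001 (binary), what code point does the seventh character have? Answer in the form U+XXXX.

Offset 0: leading byte 0xF3 = 11110011 → 4-byte char #1 = F3 B6 BE 9B.
Offset 4: leading byte 0xF0 = 11110000 → 4-byte char #2 = F0 90 8C B0.
Offset 8: leading byte 0x24 = 00100100 → 1-byte char #3 = 24.
Offset 9: leading byte 0xF0 = 11110000 → 4-byte char #4 = F0 90 80 AF.
Offset 13: leading byte 0xE2 = 11100010 → 3-byte char #5 = E2 88 A5.
Offset 16: leading byte 0xEB = 11101011 → 3-byte char #6 = EB 9D B9.
Offset 19: leading byte 0xD9 = 11011001 → 2-byte char #7 = D9 9F.
Leading byte 0xD9 = 11011001 matches 110xxxxx → 2-byte sequence.
Byte 1: 0xD9 = 11011001, payload 11001 (5 bits).
Byte 2: 0x9F = 10011111 (10xxxxxx ✓), payload 011111.
Concatenate: 11001011111 = 0x65F (11 bits → U+065F).

U+065F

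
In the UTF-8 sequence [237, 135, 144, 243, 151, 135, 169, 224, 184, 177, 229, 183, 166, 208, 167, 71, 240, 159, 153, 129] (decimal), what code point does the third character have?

Offset 0: leading byte 0xED = 11101101 → 3-byte char #1 = ED 87 90.
Offset 3: leading byte 0xF3 = 11110011 → 4-byte char #2 = F3 97 87 A9.
Offset 7: leading byte 0xE0 = 11100000 → 3-byte char #3 = E0 B8 B1.
Leading byte 0xE0 = 11100000 matches 1110xxxx → 3-byte sequence.
Byte 1: 0xE0 = 11100000, payload 0000 (4 bits).
Byte 2: 0xB8 = 10111000 (10xxxxxx ✓), payload 111000.
Byte 3: 0xB1 = 10110001 (10xxxxxx ✓), payload 110001.
Concatenate: 0000111000110001 = 0xE31 (16 bits → U+0E31).

U+0E31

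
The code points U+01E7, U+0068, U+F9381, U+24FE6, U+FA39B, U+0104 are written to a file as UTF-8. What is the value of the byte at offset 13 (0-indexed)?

0x8E

U+01E7 → 2-byte form C7 A7 at offsets 0–1.
U+0068 → 1-byte form 68 at offsets 2–2.
U+F9381 → 4-byte form F3 B9 8E 81 at offsets 3–6.
U+24FE6 → 4-byte form F0 A4 BF A6 at offsets 7–10.
U+FA39B → 4-byte form F3 BA 8E 9B at offsets 11–14.
Offset 13 falls in char 5's range; it's byte 3 of F3 BA 8E 9B = 0x8E.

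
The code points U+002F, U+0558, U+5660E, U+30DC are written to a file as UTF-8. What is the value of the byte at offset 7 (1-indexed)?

0x8E

1-indexed offset 7 is 0-indexed offset 6.
U+002F → 1-byte form 2F at offsets 0–0.
U+0558 → 2-byte form D5 98 at offsets 1–2.
U+5660E → 4-byte form F1 96 98 8E at offsets 3–6.
Offset 6 falls in char 3's range; it's byte 4 of F1 96 98 8E = 0x8E.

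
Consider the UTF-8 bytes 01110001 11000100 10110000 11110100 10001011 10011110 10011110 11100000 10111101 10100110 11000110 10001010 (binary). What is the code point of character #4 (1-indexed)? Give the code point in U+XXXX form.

Offset 0: leading byte 0x71 = 01110001 → 1-byte char #1 = 71.
Offset 1: leading byte 0xC4 = 11000100 → 2-byte char #2 = C4 B0.
Offset 3: leading byte 0xF4 = 11110100 → 4-byte char #3 = F4 8B 9E 9E.
Offset 7: leading byte 0xE0 = 11100000 → 3-byte char #4 = E0 BD A6.
Leading byte 0xE0 = 11100000 matches 1110xxxx → 3-byte sequence.
Byte 1: 0xE0 = 11100000, payload 0000 (4 bits).
Byte 2: 0xBD = 10111101 (10xxxxxx ✓), payload 111101.
Byte 3: 0xA6 = 10100110 (10xxxxxx ✓), payload 100110.
Concatenate: 0000111101100110 = 0xF66 (16 bits → U+0F66).

U+0F66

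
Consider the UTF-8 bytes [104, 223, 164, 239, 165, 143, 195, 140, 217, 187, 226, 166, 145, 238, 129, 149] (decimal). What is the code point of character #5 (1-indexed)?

U+067B

Offset 0: leading byte 0x68 = 01101000 → 1-byte char #1 = 68.
Offset 1: leading byte 0xDF = 11011111 → 2-byte char #2 = DF A4.
Offset 3: leading byte 0xEF = 11101111 → 3-byte char #3 = EF A5 8F.
Offset 6: leading byte 0xC3 = 11000011 → 2-byte char #4 = C3 8C.
Offset 8: leading byte 0xD9 = 11011001 → 2-byte char #5 = D9 BB.
Leading byte 0xD9 = 11011001 matches 110xxxxx → 2-byte sequence.
Byte 1: 0xD9 = 11011001, payload 11001 (5 bits).
Byte 2: 0xBB = 10111011 (10xxxxxx ✓), payload 111011.
Concatenate: 11001111011 = 0x67B (11 bits → U+067B).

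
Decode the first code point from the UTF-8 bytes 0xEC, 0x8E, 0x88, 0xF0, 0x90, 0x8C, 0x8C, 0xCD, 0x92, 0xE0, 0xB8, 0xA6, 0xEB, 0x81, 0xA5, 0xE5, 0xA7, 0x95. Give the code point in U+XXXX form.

U+C388

Offset 0: leading byte 0xEC = 11101100 → 3-byte char #1 = EC 8E 88.
Leading byte 0xEC = 11101100 matches 1110xxxx → 3-byte sequence.
Byte 1: 0xEC = 11101100, payload 1100 (4 bits).
Byte 2: 0x8E = 10001110 (10xxxxxx ✓), payload 001110.
Byte 3: 0x88 = 10001000 (10xxxxxx ✓), payload 001000.
Concatenate: 1100001110001000 = 0xC388 (16 bits → U+C388).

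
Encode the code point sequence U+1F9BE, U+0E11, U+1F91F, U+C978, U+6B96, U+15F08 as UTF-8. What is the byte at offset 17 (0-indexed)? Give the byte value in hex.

U+1F9BE → 4-byte form F0 9F A6 BE at offsets 0–3.
U+0E11 → 3-byte form E0 B8 91 at offsets 4–6.
U+1F91F → 4-byte form F0 9F A4 9F at offsets 7–10.
U+C978 → 3-byte form EC A5 B8 at offsets 11–13.
U+6B96 → 3-byte form E6 AE 96 at offsets 14–16.
U+15F08 → 4-byte form F0 95 BC 88 at offsets 17–20.
Offset 17 falls in char 6's range; it's byte 1 of F0 95 BC 88 = 0xF0.

0xF0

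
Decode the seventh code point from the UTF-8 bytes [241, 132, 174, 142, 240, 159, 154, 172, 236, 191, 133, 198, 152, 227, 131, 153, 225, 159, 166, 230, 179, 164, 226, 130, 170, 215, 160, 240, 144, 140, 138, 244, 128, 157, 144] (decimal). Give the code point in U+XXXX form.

Offset 0: leading byte 0xF1 = 11110001 → 4-byte char #1 = F1 84 AE 8E.
Offset 4: leading byte 0xF0 = 11110000 → 4-byte char #2 = F0 9F 9A AC.
Offset 8: leading byte 0xEC = 11101100 → 3-byte char #3 = EC BF 85.
Offset 11: leading byte 0xC6 = 11000110 → 2-byte char #4 = C6 98.
Offset 13: leading byte 0xE3 = 11100011 → 3-byte char #5 = E3 83 99.
Offset 16: leading byte 0xE1 = 11100001 → 3-byte char #6 = E1 9F A6.
Offset 19: leading byte 0xE6 = 11100110 → 3-byte char #7 = E6 B3 A4.
Leading byte 0xE6 = 11100110 matches 1110xxxx → 3-byte sequence.
Byte 1: 0xE6 = 11100110, payload 0110 (4 bits).
Byte 2: 0xB3 = 10110011 (10xxxxxx ✓), payload 110011.
Byte 3: 0xA4 = 10100100 (10xxxxxx ✓), payload 100100.
Concatenate: 0110110011100100 = 0x6CE4 (16 bits → U+6CE4).

U+6CE4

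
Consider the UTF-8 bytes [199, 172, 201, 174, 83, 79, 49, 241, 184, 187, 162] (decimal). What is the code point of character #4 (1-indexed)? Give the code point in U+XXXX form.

U+004F

Offset 0: leading byte 0xC7 = 11000111 → 2-byte char #1 = C7 AC.
Offset 2: leading byte 0xC9 = 11001001 → 2-byte char #2 = C9 AE.
Offset 4: leading byte 0x53 = 01010011 → 1-byte char #3 = 53.
Offset 5: leading byte 0x4F = 01001111 → 1-byte char #4 = 4F.
Leading byte 0x4F = 01001111 matches 0xxxxxxx → 1-byte sequence.
Byte 1: 0x4F = 01001111, payload 1001111 (7 bits).
Concatenate: 1001111 = 0x4F (7 bits → U+004F).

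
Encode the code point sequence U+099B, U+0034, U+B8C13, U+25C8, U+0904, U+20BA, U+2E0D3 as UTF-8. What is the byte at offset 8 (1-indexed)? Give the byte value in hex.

0x93

1-indexed offset 8 is 0-indexed offset 7.
U+099B → 3-byte form E0 A6 9B at offsets 0–2.
U+0034 → 1-byte form 34 at offsets 3–3.
U+B8C13 → 4-byte form F2 B8 B0 93 at offsets 4–7.
Offset 7 falls in char 3's range; it's byte 4 of F2 B8 B0 93 = 0x93.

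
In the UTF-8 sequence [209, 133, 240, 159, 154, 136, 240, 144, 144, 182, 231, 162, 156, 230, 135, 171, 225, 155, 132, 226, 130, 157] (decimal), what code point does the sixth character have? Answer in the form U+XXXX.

Offset 0: leading byte 0xD1 = 11010001 → 2-byte char #1 = D1 85.
Offset 2: leading byte 0xF0 = 11110000 → 4-byte char #2 = F0 9F 9A 88.
Offset 6: leading byte 0xF0 = 11110000 → 4-byte char #3 = F0 90 90 B6.
Offset 10: leading byte 0xE7 = 11100111 → 3-byte char #4 = E7 A2 9C.
Offset 13: leading byte 0xE6 = 11100110 → 3-byte char #5 = E6 87 AB.
Offset 16: leading byte 0xE1 = 11100001 → 3-byte char #6 = E1 9B 84.
Leading byte 0xE1 = 11100001 matches 1110xxxx → 3-byte sequence.
Byte 1: 0xE1 = 11100001, payload 0001 (4 bits).
Byte 2: 0x9B = 10011011 (10xxxxxx ✓), payload 011011.
Byte 3: 0x84 = 10000100 (10xxxxxx ✓), payload 000100.
Concatenate: 0001011011000100 = 0x16C4 (16 bits → U+16C4).

U+16C4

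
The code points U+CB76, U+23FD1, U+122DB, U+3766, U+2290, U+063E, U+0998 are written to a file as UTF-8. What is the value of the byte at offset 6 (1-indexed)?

1-indexed offset 6 is 0-indexed offset 5.
U+CB76 → 3-byte form EC AD B6 at offsets 0–2.
U+23FD1 → 4-byte form F0 A3 BF 91 at offsets 3–6.
Offset 5 falls in char 2's range; it's byte 3 of F0 A3 BF 91 = 0xBF.

0xBF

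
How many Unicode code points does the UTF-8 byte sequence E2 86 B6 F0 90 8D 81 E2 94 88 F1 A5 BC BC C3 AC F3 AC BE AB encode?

6

Byte at offset 0: 0xE2 = 11100010 → 3-byte char (#1). Advance 3.
Byte at offset 3: 0xF0 = 11110000 → 4-byte char (#2). Advance 4.
Byte at offset 7: 0xE2 = 11100010 → 3-byte char (#3). Advance 3.
Byte at offset 10: 0xF1 = 11110001 → 4-byte char (#4). Advance 4.
Byte at offset 14: 0xC3 = 11000011 → 2-byte char (#5). Advance 2.
Byte at offset 16: 0xF3 = 11110011 → 4-byte char (#6). Advance 4.
Reached end at offset 20 after 6 code points.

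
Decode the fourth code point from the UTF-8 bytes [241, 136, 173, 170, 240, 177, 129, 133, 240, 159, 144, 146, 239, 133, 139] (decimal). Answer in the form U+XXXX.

Offset 0: leading byte 0xF1 = 11110001 → 4-byte char #1 = F1 88 AD AA.
Offset 4: leading byte 0xF0 = 11110000 → 4-byte char #2 = F0 B1 81 85.
Offset 8: leading byte 0xF0 = 11110000 → 4-byte char #3 = F0 9F 90 92.
Offset 12: leading byte 0xEF = 11101111 → 3-byte char #4 = EF 85 8B.
Leading byte 0xEF = 11101111 matches 1110xxxx → 3-byte sequence.
Byte 1: 0xEF = 11101111, payload 1111 (4 bits).
Byte 2: 0x85 = 10000101 (10xxxxxx ✓), payload 000101.
Byte 3: 0x8B = 10001011 (10xxxxxx ✓), payload 001011.
Concatenate: 1111000101001011 = 0xF14B (16 bits → U+F14B).

U+F14B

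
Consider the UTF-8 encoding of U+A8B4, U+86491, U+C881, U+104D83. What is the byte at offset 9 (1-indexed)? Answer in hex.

1-indexed offset 9 is 0-indexed offset 8.
U+A8B4 → 3-byte form EA A2 B4 at offsets 0–2.
U+86491 → 4-byte form F2 86 92 91 at offsets 3–6.
U+C881 → 3-byte form EC A2 81 at offsets 7–9.
Offset 8 falls in char 3's range; it's byte 2 of EC A2 81 = 0xA2.

0xA2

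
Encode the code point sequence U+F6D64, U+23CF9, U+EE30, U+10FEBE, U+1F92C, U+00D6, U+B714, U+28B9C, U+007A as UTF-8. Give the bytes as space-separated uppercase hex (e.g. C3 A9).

F3 B6 B5 A4 F0 A3 B3 B9 EE B8 B0 F4 8F BA BE F0 9F A4 AC C3 96 EB 9C 94 F0 A8 AE 9C 7A

U+F6D64: 4-byte form → F3 B6 B5 A4.
U+23CF9: 4-byte form → F0 A3 B3 B9.
U+EE30: 3-byte form → EE B8 B0.
U+10FEBE: 4-byte form → F4 8F BA BE.
U+1F92C: 4-byte form → F0 9F A4 AC.
U+00D6: 2-byte form → C3 96.
U+B714: 3-byte form → EB 9C 94.
U+28B9C: 4-byte form → F0 A8 AE 9C.
U+007A: 1-byte form → 7A.
Concatenated (29 bytes): F3 B6 B5 A4 F0 A3 B3 B9 EE B8 B0 F4 8F BA BE F0 9F A4 AC C3 96 EB 9C 94 F0 A8 AE 9C 7A.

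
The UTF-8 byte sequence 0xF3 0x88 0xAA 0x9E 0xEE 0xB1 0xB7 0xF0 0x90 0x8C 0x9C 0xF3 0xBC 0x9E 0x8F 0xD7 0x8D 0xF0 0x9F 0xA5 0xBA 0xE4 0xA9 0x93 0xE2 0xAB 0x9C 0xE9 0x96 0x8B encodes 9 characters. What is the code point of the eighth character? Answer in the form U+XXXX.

Offset 0: leading byte 0xF3 = 11110011 → 4-byte char #1 = F3 88 AA 9E.
Offset 4: leading byte 0xEE = 11101110 → 3-byte char #2 = EE B1 B7.
Offset 7: leading byte 0xF0 = 11110000 → 4-byte char #3 = F0 90 8C 9C.
Offset 11: leading byte 0xF3 = 11110011 → 4-byte char #4 = F3 BC 9E 8F.
Offset 15: leading byte 0xD7 = 11010111 → 2-byte char #5 = D7 8D.
Offset 17: leading byte 0xF0 = 11110000 → 4-byte char #6 = F0 9F A5 BA.
Offset 21: leading byte 0xE4 = 11100100 → 3-byte char #7 = E4 A9 93.
Offset 24: leading byte 0xE2 = 11100010 → 3-byte char #8 = E2 AB 9C.
Leading byte 0xE2 = 11100010 matches 1110xxxx → 3-byte sequence.
Byte 1: 0xE2 = 11100010, payload 0010 (4 bits).
Byte 2: 0xAB = 10101011 (10xxxxxx ✓), payload 101011.
Byte 3: 0x9C = 10011100 (10xxxxxx ✓), payload 011100.
Concatenate: 0010101011011100 = 0x2ADC (16 bits → U+2ADC).

U+2ADC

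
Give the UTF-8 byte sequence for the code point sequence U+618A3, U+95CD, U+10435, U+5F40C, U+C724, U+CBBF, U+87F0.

F1 A1 A2 A3 E9 97 8D F0 90 90 B5 F1 9F 90 8C EC 9C A4 EC AE BF E8 9F B0

U+618A3: 4-byte form → F1 A1 A2 A3.
U+95CD: 3-byte form → E9 97 8D.
U+10435: 4-byte form → F0 90 90 B5.
U+5F40C: 4-byte form → F1 9F 90 8C.
U+C724: 3-byte form → EC 9C A4.
U+CBBF: 3-byte form → EC AE BF.
U+87F0: 3-byte form → E8 9F B0.
Concatenated (24 bytes): F1 A1 A2 A3 E9 97 8D F0 90 90 B5 F1 9F 90 8C EC 9C A4 EC AE BF E8 9F B0.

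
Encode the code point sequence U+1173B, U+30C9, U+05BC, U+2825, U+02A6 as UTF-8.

F0 91 9C BB E3 83 89 D6 BC E2 A0 A5 CA A6

U+1173B: 4-byte form → F0 91 9C BB.
U+30C9: 3-byte form → E3 83 89.
U+05BC: 2-byte form → D6 BC.
U+2825: 3-byte form → E2 A0 A5.
U+02A6: 2-byte form → CA A6.
Concatenated (14 bytes): F0 91 9C BB E3 83 89 D6 BC E2 A0 A5 CA A6.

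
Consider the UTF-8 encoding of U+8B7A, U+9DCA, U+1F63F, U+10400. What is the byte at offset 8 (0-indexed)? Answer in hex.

0x98

U+8B7A → 3-byte form E8 AD BA at offsets 0–2.
U+9DCA → 3-byte form E9 B7 8A at offsets 3–5.
U+1F63F → 4-byte form F0 9F 98 BF at offsets 6–9.
Offset 8 falls in char 3's range; it's byte 3 of F0 9F 98 BF = 0x98.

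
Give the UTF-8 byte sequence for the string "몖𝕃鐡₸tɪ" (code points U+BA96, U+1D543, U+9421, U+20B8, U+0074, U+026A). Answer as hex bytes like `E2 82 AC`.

EB AA 96 F0 9D 95 83 E9 90 A1 E2 82 B8 74 C9 AA

U+BA96: 3-byte form → EB AA 96.
U+1D543: 4-byte form → F0 9D 95 83.
U+9421: 3-byte form → E9 90 A1.
U+20B8: 3-byte form → E2 82 B8.
U+0074: 1-byte form → 74.
U+026A: 2-byte form → C9 AA.
Concatenated (16 bytes): EB AA 96 F0 9D 95 83 E9 90 A1 E2 82 B8 74 C9 AA.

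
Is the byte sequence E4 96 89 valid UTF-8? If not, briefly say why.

valid

Leading byte 0xE4 = 11100100 → 3-byte form.
Continuation bytes 0x96=10010110, 0x89=10001001 all match 10xxxxxx.
Decoded value 0x4589 is ≥ 0x800 (shortest form) and not a surrogate.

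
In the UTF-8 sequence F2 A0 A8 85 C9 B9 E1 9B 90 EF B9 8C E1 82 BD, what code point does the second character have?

Offset 0: leading byte 0xF2 = 11110010 → 4-byte char #1 = F2 A0 A8 85.
Offset 4: leading byte 0xC9 = 11001001 → 2-byte char #2 = C9 B9.
Leading byte 0xC9 = 11001001 matches 110xxxxx → 2-byte sequence.
Byte 1: 0xC9 = 11001001, payload 01001 (5 bits).
Byte 2: 0xB9 = 10111001 (10xxxxxx ✓), payload 111001.
Concatenate: 01001111001 = 0x279 (11 bits → U+0279).

U+0279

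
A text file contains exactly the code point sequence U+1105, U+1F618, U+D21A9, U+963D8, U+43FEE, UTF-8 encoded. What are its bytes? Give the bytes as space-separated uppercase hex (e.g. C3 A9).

E1 84 85 F0 9F 98 98 F3 92 86 A9 F2 96 8F 98 F1 83 BF AE

U+1105: 3-byte form → E1 84 85.
U+1F618: 4-byte form → F0 9F 98 98.
U+D21A9: 4-byte form → F3 92 86 A9.
U+963D8: 4-byte form → F2 96 8F 98.
U+43FEE: 4-byte form → F1 83 BF AE.
Concatenated (19 bytes): E1 84 85 F0 9F 98 98 F3 92 86 A9 F2 96 8F 98 F1 83 BF AE.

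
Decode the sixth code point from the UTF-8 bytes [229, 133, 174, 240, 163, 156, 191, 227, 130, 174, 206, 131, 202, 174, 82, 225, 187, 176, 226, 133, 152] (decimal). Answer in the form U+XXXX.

Offset 0: leading byte 0xE5 = 11100101 → 3-byte char #1 = E5 85 AE.
Offset 3: leading byte 0xF0 = 11110000 → 4-byte char #2 = F0 A3 9C BF.
Offset 7: leading byte 0xE3 = 11100011 → 3-byte char #3 = E3 82 AE.
Offset 10: leading byte 0xCE = 11001110 → 2-byte char #4 = CE 83.
Offset 12: leading byte 0xCA = 11001010 → 2-byte char #5 = CA AE.
Offset 14: leading byte 0x52 = 01010010 → 1-byte char #6 = 52.
Leading byte 0x52 = 01010010 matches 0xxxxxxx → 1-byte sequence.
Byte 1: 0x52 = 01010010, payload 1010010 (7 bits).
Concatenate: 1010010 = 0x52 (7 bits → U+0052).

U+0052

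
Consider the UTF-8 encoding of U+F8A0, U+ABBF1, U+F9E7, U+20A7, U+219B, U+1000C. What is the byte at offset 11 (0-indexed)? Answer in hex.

U+F8A0 → 3-byte form EF A2 A0 at offsets 0–2.
U+ABBF1 → 4-byte form F2 AB AF B1 at offsets 3–6.
U+F9E7 → 3-byte form EF A7 A7 at offsets 7–9.
U+20A7 → 3-byte form E2 82 A7 at offsets 10–12.
Offset 11 falls in char 4's range; it's byte 2 of E2 82 A7 = 0x82.

0x82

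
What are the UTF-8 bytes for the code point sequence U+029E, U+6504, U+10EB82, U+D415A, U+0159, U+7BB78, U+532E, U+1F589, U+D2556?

CA 9E E6 94 84 F4 8E AE 82 F3 94 85 9A C5 99 F1 BB AD B8 E5 8C AE F0 9F 96 89 F3 92 95 96

U+029E: 2-byte form → CA 9E.
U+6504: 3-byte form → E6 94 84.
U+10EB82: 4-byte form → F4 8E AE 82.
U+D415A: 4-byte form → F3 94 85 9A.
U+0159: 2-byte form → C5 99.
U+7BB78: 4-byte form → F1 BB AD B8.
U+532E: 3-byte form → E5 8C AE.
U+1F589: 4-byte form → F0 9F 96 89.
U+D2556: 4-byte form → F3 92 95 96.
Concatenated (30 bytes): CA 9E E6 94 84 F4 8E AE 82 F3 94 85 9A C5 99 F1 BB AD B8 E5 8C AE F0 9F 96 89 F3 92 95 96.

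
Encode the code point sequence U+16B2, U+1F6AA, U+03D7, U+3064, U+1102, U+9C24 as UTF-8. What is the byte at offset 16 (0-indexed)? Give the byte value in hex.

0xB0

U+16B2 → 3-byte form E1 9A B2 at offsets 0–2.
U+1F6AA → 4-byte form F0 9F 9A AA at offsets 3–6.
U+03D7 → 2-byte form CF 97 at offsets 7–8.
U+3064 → 3-byte form E3 81 A4 at offsets 9–11.
U+1102 → 3-byte form E1 84 82 at offsets 12–14.
U+9C24 → 3-byte form E9 B0 A4 at offsets 15–17.
Offset 16 falls in char 6's range; it's byte 2 of E9 B0 A4 = 0xB0.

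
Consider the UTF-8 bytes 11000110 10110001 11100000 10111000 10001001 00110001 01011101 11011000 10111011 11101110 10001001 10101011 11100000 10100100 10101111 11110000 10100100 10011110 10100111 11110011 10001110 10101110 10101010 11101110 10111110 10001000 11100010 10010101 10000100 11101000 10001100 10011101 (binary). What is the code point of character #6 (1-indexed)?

U+E26B

Offset 0: leading byte 0xC6 = 11000110 → 2-byte char #1 = C6 B1.
Offset 2: leading byte 0xE0 = 11100000 → 3-byte char #2 = E0 B8 89.
Offset 5: leading byte 0x31 = 00110001 → 1-byte char #3 = 31.
Offset 6: leading byte 0x5D = 01011101 → 1-byte char #4 = 5D.
Offset 7: leading byte 0xD8 = 11011000 → 2-byte char #5 = D8 BB.
Offset 9: leading byte 0xEE = 11101110 → 3-byte char #6 = EE 89 AB.
Leading byte 0xEE = 11101110 matches 1110xxxx → 3-byte sequence.
Byte 1: 0xEE = 11101110, payload 1110 (4 bits).
Byte 2: 0x89 = 10001001 (10xxxxxx ✓), payload 001001.
Byte 3: 0xAB = 10101011 (10xxxxxx ✓), payload 101011.
Concatenate: 1110001001101011 = 0xE26B (16 bits → U+E26B).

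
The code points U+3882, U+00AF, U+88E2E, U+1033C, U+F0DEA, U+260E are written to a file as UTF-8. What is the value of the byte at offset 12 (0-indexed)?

0xBC

U+3882 → 3-byte form E3 A2 82 at offsets 0–2.
U+00AF → 2-byte form C2 AF at offsets 3–4.
U+88E2E → 4-byte form F2 88 B8 AE at offsets 5–8.
U+1033C → 4-byte form F0 90 8C BC at offsets 9–12.
Offset 12 falls in char 4's range; it's byte 4 of F0 90 8C BC = 0xBC.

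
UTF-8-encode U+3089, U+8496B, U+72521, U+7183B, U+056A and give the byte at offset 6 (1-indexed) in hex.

1-indexed offset 6 is 0-indexed offset 5.
U+3089 → 3-byte form E3 82 89 at offsets 0–2.
U+8496B → 4-byte form F2 84 A5 AB at offsets 3–6.
Offset 5 falls in char 2's range; it's byte 3 of F2 84 A5 AB = 0xA5.

0xA5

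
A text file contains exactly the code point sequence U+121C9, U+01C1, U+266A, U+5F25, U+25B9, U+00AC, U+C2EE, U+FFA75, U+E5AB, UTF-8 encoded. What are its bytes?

F0 92 87 89 C7 81 E2 99 AA E5 BC A5 E2 96 B9 C2 AC EC 8B AE F3 BF A9 B5 EE 96 AB

U+121C9: 4-byte form → F0 92 87 89.
U+01C1: 2-byte form → C7 81.
U+266A: 3-byte form → E2 99 AA.
U+5F25: 3-byte form → E5 BC A5.
U+25B9: 3-byte form → E2 96 B9.
U+00AC: 2-byte form → C2 AC.
U+C2EE: 3-byte form → EC 8B AE.
U+FFA75: 4-byte form → F3 BF A9 B5.
U+E5AB: 3-byte form → EE 96 AB.
Concatenated (27 bytes): F0 92 87 89 C7 81 E2 99 AA E5 BC A5 E2 96 B9 C2 AC EC 8B AE F3 BF A9 B5 EE 96 AB.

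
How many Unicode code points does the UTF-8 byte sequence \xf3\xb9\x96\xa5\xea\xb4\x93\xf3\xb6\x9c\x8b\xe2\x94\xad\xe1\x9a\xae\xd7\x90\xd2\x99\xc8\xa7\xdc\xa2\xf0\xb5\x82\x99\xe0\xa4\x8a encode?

11

Byte at offset 0: 0xF3 = 11110011 → 4-byte char (#1). Advance 4.
Byte at offset 4: 0xEA = 11101010 → 3-byte char (#2). Advance 3.
Byte at offset 7: 0xF3 = 11110011 → 4-byte char (#3). Advance 4.
Byte at offset 11: 0xE2 = 11100010 → 3-byte char (#4). Advance 3.
Byte at offset 14: 0xE1 = 11100001 → 3-byte char (#5). Advance 3.
Byte at offset 17: 0xD7 = 11010111 → 2-byte char (#6). Advance 2.
Byte at offset 19: 0xD2 = 11010010 → 2-byte char (#7). Advance 2.
Byte at offset 21: 0xC8 = 11001000 → 2-byte char (#8). Advance 2.
Byte at offset 23: 0xDC = 11011100 → 2-byte char (#9). Advance 2.
Byte at offset 25: 0xF0 = 11110000 → 4-byte char (#10). Advance 4.
Byte at offset 29: 0xE0 = 11100000 → 3-byte char (#11). Advance 3.
Reached end at offset 32 after 11 code points.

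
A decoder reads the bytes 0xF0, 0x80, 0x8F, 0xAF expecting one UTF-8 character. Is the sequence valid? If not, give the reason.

invalid (overlong encoding)

Leading byte 0xF0 = 11110000 → 4-byte form.
Continuation bytes all match 10xxxxxx. Payload decodes to 0x3EF.
But 0x3EF < 0x10000, the minimum for a 4-byte sequence — this is an overlong encoding.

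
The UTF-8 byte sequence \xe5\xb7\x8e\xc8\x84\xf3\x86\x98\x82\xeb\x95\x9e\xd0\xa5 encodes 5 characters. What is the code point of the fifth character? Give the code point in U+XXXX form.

U+0425

Offset 0: leading byte 0xE5 = 11100101 → 3-byte char #1 = E5 B7 8E.
Offset 3: leading byte 0xC8 = 11001000 → 2-byte char #2 = C8 84.
Offset 5: leading byte 0xF3 = 11110011 → 4-byte char #3 = F3 86 98 82.
Offset 9: leading byte 0xEB = 11101011 → 3-byte char #4 = EB 95 9E.
Offset 12: leading byte 0xD0 = 11010000 → 2-byte char #5 = D0 A5.
Leading byte 0xD0 = 11010000 matches 110xxxxx → 2-byte sequence.
Byte 1: 0xD0 = 11010000, payload 10000 (5 bits).
Byte 2: 0xA5 = 10100101 (10xxxxxx ✓), payload 100101.
Concatenate: 10000100101 = 0x425 (11 bits → U+0425).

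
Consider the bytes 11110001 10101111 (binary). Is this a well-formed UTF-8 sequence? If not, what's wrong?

invalid (sequence truncated)

Leading byte 0xF1 = 11110001 → 4-byte form, but only 2 bytes are present.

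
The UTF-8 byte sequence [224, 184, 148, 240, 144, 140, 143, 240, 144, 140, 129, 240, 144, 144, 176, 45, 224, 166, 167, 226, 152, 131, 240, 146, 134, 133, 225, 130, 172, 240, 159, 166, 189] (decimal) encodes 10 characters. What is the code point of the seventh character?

Offset 0: leading byte 0xE0 = 11100000 → 3-byte char #1 = E0 B8 94.
Offset 3: leading byte 0xF0 = 11110000 → 4-byte char #2 = F0 90 8C 8F.
Offset 7: leading byte 0xF0 = 11110000 → 4-byte char #3 = F0 90 8C 81.
Offset 11: leading byte 0xF0 = 11110000 → 4-byte char #4 = F0 90 90 B0.
Offset 15: leading byte 0x2D = 00101101 → 1-byte char #5 = 2D.
Offset 16: leading byte 0xE0 = 11100000 → 3-byte char #6 = E0 A6 A7.
Offset 19: leading byte 0xE2 = 11100010 → 3-byte char #7 = E2 98 83.
Leading byte 0xE2 = 11100010 matches 1110xxxx → 3-byte sequence.
Byte 1: 0xE2 = 11100010, payload 0010 (4 bits).
Byte 2: 0x98 = 10011000 (10xxxxxx ✓), payload 011000.
Byte 3: 0x83 = 10000011 (10xxxxxx ✓), payload 000011.
Concatenate: 0010011000000011 = 0x2603 (16 bits → U+2603).

U+2603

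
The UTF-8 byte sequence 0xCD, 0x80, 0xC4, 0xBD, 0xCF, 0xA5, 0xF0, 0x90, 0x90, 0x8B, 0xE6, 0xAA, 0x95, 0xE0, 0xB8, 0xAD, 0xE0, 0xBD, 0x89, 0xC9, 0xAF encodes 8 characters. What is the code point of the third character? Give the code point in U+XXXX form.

Offset 0: leading byte 0xCD = 11001101 → 2-byte char #1 = CD 80.
Offset 2: leading byte 0xC4 = 11000100 → 2-byte char #2 = C4 BD.
Offset 4: leading byte 0xCF = 11001111 → 2-byte char #3 = CF A5.
Leading byte 0xCF = 11001111 matches 110xxxxx → 2-byte sequence.
Byte 1: 0xCF = 11001111, payload 01111 (5 bits).
Byte 2: 0xA5 = 10100101 (10xxxxxx ✓), payload 100101.
Concatenate: 01111100101 = 0x3E5 (11 bits → U+03E5).

U+03E5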